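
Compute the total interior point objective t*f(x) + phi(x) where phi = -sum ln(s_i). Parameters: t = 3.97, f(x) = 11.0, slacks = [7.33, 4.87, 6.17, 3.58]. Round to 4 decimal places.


Step 1: Compute log-barrier.
ln values: [1.992, 1.5831, 1.8197, 1.2754]
phi = -(1.992 + 1.5831 + 1.8197 + 1.2754) = -6.6701
Step 2: Compute augmented objective.
t*f(x) = 3.97*11.0 = 43.67
Total = 43.67 - 6.6701 = 36.9999


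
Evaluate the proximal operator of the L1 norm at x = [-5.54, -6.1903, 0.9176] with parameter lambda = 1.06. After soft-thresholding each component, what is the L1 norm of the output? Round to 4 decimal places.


Soft-thresholding with lambda = 1.06:
prox(-5.54) = sign(-5.54)*max(|-5.54| - 1.06, 0) = -4.48
prox(-6.1903) = sign(-6.1903)*max(|-6.1903| - 1.06, 0) = -5.1303
prox(0.9176) = sign(0.9176)*max(|0.9176| - 1.06, 0) = 0.0
prox(x) = [-4.48, -5.1303, 0.0]
||prox(x)||_1 = 4.48 + 5.1303 + 0.0 = 9.6103


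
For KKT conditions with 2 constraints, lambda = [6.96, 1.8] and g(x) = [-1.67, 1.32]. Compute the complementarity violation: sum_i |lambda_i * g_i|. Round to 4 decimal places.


KKT complementary slackness check:
lambda_1 * g_1 = 6.96 * -1.67 = -11.6232
lambda_2 * g_2 = 1.8 * 1.32 = 2.376
Total violation = 11.6232 + 2.376 = 13.9992


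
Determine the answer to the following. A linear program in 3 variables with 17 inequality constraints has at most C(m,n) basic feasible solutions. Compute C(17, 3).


Each vertex corresponds to some choice of n active constraints out of m, so the number of vertices is at most C(m, n) = m! / (n!(m-n)!).
m = 17, n = 3
Numerator: 17 * 16 * 15
Denominator: 3! = 6
C(17, 3) = 680


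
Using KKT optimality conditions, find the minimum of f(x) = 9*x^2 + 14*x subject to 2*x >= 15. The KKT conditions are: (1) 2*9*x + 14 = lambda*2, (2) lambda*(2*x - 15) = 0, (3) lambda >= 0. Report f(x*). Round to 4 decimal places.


Step 1: Try lambda = 0 (constraint inactive).
x_unc = -14/(2*9) = -0.7778
Check: 2*-0.7778 = -1.5556 < 15 -- violated!
Step 2: Constraint must be active: 2*x = 15
x* = 15/2 = 7.5
lambda = (2*9*7.5 + 14)/2 = 74.5
Step 3: Compute optimal value.
f(x*) = 9*7.5^2 + 14*7.5 = 611.25


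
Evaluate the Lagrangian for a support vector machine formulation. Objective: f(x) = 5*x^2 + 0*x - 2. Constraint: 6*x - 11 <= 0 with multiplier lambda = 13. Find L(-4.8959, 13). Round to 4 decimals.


Step 1: Evaluate f(x).
f(-4.8959) = 5*(-4.8959)^2 + 0*(-4.8959) - 2 = 117.8492
Step 2: Evaluate g(x).
g(-4.8959) = 6*-4.8959 - 11 = -40.3754
Step 3: Compute Lagrangian.
L = 117.8492 + 13*-40.3754 = -407.031


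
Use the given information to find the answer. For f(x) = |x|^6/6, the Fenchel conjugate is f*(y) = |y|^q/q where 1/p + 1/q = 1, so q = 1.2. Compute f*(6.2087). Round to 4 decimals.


The conjugate exponent q satisfies 1/p + 1/q = 1.
p = 6, so q = 6/(6 - 1) = 1.2
|y|^q = 6.2087^1.2 = 8.9454
f*(6.2087) = 8.9454 / 1.2 = 7.4545


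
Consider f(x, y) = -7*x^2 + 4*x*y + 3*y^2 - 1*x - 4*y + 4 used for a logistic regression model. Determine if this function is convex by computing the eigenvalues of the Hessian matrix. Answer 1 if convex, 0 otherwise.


The Hessian of f(x,y) = -7*x^2 + 4*x*y + 3*y^2 - 1*x - 4*y + 4 is:
H = [[-14, 4], [4, 6]]
Trace = -14 + 6 = -8
Determinant = -14*6 - (4)^2 = -100
Discriminant = (-8)^2 - 4*-100 = 464.0
Eigenvalues: lambda_1 = -14.7703, lambda_2 = 6.7703
The function is not convex.

0


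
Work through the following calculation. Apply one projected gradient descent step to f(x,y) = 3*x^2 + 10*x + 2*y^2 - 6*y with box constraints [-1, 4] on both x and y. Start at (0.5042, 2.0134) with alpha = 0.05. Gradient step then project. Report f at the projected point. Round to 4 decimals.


Step 1: Compute gradient at (0.5042, 2.0134).
grad_x = 2*3*0.5042 + 10 = 13.0252
grad_y = 2*2*2.0134 - 6 = 2.0536
Step 2: Gradient step.
x_raw = 0.5042 - 0.05*13.0252 = -0.1471
y_raw = 2.0134 - 0.05*2.0536 = 1.9107
Step 3: Project onto [-1, 4].
x_proj = clip(-0.1471) = -0.1471
y_proj = clip(1.9107) = 1.9107
Step 4: Evaluate f.
f(-0.1471, 1.9107) = -5.5683


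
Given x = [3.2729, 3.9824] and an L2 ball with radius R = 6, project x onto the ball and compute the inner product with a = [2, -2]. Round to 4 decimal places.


Step 1: Compute ||x|| (intermediates to 6 decimals).
||x|| = sqrt(3.2729^2 + 3.9824^2) = 5.154744
Step 2: Project.
Since ||x|| <= R, proj = x (no scaling needed).
proj(x) = [3.2729, 3.9824]
Step 3: Dot product.
a^T * proj(x) = 2*3.2729 - 2*3.9824 = -1.419


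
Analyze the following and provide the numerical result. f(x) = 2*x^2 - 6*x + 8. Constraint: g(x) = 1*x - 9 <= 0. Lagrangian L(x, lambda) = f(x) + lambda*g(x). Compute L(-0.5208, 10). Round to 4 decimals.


Step 1: Evaluate f(x).
f(-0.5208) = 2*(-0.5208)^2 - 6*(-0.5208) + 8 = 11.6673
Step 2: Evaluate g(x).
g(-0.5208) = 1*-0.5208 - 9 = -9.5208
Step 3: Compute Lagrangian.
L = 11.6673 + 10*-9.5208 = -83.5407


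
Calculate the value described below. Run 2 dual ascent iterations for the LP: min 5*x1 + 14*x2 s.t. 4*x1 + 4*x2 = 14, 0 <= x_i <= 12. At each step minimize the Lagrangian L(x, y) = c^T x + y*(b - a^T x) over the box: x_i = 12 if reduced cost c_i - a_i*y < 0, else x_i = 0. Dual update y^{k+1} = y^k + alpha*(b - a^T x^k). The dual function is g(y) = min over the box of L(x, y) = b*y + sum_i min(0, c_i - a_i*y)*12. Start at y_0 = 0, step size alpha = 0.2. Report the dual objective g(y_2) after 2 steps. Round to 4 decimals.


Dual ascent for LP: min 5*x1 + 14*x2, 4*x1 + 4*x2 = 14, 0 <= x_i <= 12
Step 1: y^k = 0.0, reduced costs: (5.0, 14.0)
  x^k = (0.0, 0.0), subgradient = b - a^T x = 14.0
  y^{k+1} = 0.0 + 0.2*14.0 = 2.8
Step 2: y^k = 2.8, reduced costs: (-6.2, 2.8)
  x^k = (12.0, 0.0), subgradient = b - a^T x = -34.0
  y^{k+1} = 2.8 + 0.2*-34.0 = -4.0
Dual objective at y_2 = -4.0: reduced costs (21.0, 30.0), box minimizer x = (0.0, 0.0)
g(y_2) = b*y + (c1 - a1*y)*x1 + (c2 - a2*y)*x2 = 14*(-4.0) + 21.0*0.0 + 30.0*0.0 = -56.0 + 0.0 + 0.0 = -56.0


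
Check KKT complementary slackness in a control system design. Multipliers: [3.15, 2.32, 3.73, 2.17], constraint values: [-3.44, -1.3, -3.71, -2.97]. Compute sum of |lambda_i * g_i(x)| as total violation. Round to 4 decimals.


KKT complementary slackness check:
lambda_1 * g_1 = 3.15 * -3.44 = -10.836
lambda_2 * g_2 = 2.32 * -1.3 = -3.016
lambda_3 * g_3 = 3.73 * -3.71 = -13.8383
lambda_4 * g_4 = 2.17 * -2.97 = -6.4449
Total violation = 10.836 + 3.016 + 13.8383 + 6.4449 = 34.1352


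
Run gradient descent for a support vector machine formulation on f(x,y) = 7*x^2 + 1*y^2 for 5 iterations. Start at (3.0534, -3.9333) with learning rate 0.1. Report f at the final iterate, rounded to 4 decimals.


Gradient descent on f(x,y) = 7*x^2 + 1*y^2.
Starting point: (3.0534, -3.9333), alpha = 0.1
Step 1: grad_x = 2*7*3.0534 = 42.7476, grad_y = 2*1*-3.9333 = -7.8666
  x_1 = 3.0534 - 0.1*42.7476 = -1.2214
  y_1 = -3.9333 - 0.1*-7.8666 = -3.1466
Step 2: grad_x = 2*7*-1.2214 = -17.099, grad_y = 2*1*-3.1466 = -6.2933
  x_2 = -1.2214 - 0.1*-17.099 = 0.4885
  y_2 = -3.1466 - 0.1*-6.2933 = -2.5173
Step 3: grad_x = 2*7*0.4885 = 6.8396, grad_y = 2*1*-2.5173 = -5.0346
  x_3 = 0.4885 - 0.1*6.8396 = -0.1954
  y_3 = -2.5173 - 0.1*-5.0346 = -2.0138
Step 4: grad_x = 2*7*-0.1954 = -2.7358, grad_y = 2*1*-2.0138 = -4.0277
  x_4 = -0.1954 - 0.1*-2.7358 = 0.0782
  y_4 = -2.0138 - 0.1*-4.0277 = -1.6111
Step 5: grad_x = 2*7*0.0782 = 1.0943, grad_y = 2*1*-1.6111 = -3.2222
  x_5 = 0.0782 - 0.1*1.0943 = -0.0313
  y_5 = -1.6111 - 0.1*-3.2222 = -1.2889
f(-0.0313, -1.2889) = 7*(-0.0313)^2 + 1*(-1.2889)^2 = 1.668


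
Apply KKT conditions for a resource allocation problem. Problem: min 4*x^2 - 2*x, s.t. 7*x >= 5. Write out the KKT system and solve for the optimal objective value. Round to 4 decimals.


Step 1: Try lambda = 0 (constraint inactive).
x_unc = 2/(2*4) = 0.25
Check: 7*0.25 = 1.75 < 5 -- violated!
Step 2: Constraint must be active: 7*x = 5
x* = 5/7 = 0.7143 (rounded; the exact value 5/7 is used below)
lambda = (2*4*(5/7) - 2)/7 = 0.5306
Step 3: Compute optimal value.
f(x*) = 4*(5/7)^2 - 2*(5/7) = 0.6122


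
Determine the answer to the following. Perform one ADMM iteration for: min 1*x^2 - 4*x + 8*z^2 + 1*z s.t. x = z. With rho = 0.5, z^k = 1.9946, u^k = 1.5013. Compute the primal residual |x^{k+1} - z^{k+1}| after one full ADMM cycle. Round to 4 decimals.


ADMM iteration with rho = 0.5, z^k = 1.9946, u^k = 1.5013
Step 1: x-update.
Minimize 1*x^2 - 4*x + (0.5/2)*(x - 1.9946 + 1.5013)^2
FOC: (2*1 + 0.5)*x = 4 + 0.5*(1.9946 - 1.5013)
x^{k+1} = 1.6987
Step 2: z-update.
Minimize 8*z^2 + 1*z + (0.5/2)*(1.6987 - z + 1.5013)^2
FOC: (2*8 + 0.5)*z = -1 + 0.5*(1.6987 + 1.5013)
z^{k+1} = 0.0364
Step 3: u-update.
u^{k+1} = 1.5013 + 1.6987 - 0.0364 = 3.1636
Step 4: Primal residual = |1.6987 - 0.0364| = 1.6623


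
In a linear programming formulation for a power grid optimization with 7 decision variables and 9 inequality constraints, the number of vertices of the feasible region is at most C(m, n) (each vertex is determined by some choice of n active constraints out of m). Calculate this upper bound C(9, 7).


Each vertex corresponds to some choice of n active constraints out of m, so the number of vertices is at most C(m, n) = m! / (n!(m-n)!).
m = 9, n = 7
Numerator: 9 * 8 * 7 * 6 * 5 * 4 * 3
Denominator: 7! = 5040
C(9, 7) = 36


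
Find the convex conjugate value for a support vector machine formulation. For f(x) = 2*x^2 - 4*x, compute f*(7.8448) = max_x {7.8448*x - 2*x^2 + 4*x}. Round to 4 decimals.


f*(y) = sup_x {y*x - a*x^2 - b*x} = sup_x {(y-b)*x - a*x^2}
FOC: (y - b) - 2a*x = 0 => x* = (y - b)/(2a)
x* = (7.8448 + 4)/(2*2) = 2.9612
f*(7.8448) = (y-b)^2/(4a) = (7.8448 + 4)^2/(4*2)
= 140.2993/8 = 17.5374


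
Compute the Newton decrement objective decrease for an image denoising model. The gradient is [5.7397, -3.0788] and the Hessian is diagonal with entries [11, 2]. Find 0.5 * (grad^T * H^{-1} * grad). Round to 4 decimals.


Step 1: H is diagonal, so H^(-1) * g = [0.5218, -1.5394].
Step 2: g^T H^(-1) g = sum_i g_i^2 / H_ii
  = (5.7397)^2/11 + (-3.0788)^2/2
  = 2.9949 + 4.7395 = 7.7344
Step 3: Objective decrease = 0.5 * g^T H^(-1) g = 3.8672


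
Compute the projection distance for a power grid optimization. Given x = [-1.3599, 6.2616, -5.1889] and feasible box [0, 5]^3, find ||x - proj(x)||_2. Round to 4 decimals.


Project each component onto [0, 5].
clip(-1.3599) = 0.0, clip(6.2616) = 5.0, clip(-5.1889) = 0.0
Projection = [0.0, 5.0, 0.0]
Squared diffs: [1.8493, 1.5916, 26.9247]
Distance = sqrt(30.3656) = 5.5105


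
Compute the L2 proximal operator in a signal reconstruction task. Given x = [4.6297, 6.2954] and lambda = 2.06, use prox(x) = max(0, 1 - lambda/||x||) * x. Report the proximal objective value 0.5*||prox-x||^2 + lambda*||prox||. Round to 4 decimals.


Step 1: Compute ||x||.
||x|| = 7.8145
Step 2: Compute scaling factor.
scale = max(0, 1 - 2.06/7.8145) = 0.7364
Step 3: prox(x) = [3.4093, 4.6359]
||prox(x)|| = 5.7545
Step 4: Proximal objective.
0.5*||prox-x||^2 = 2.1218
lambda*||prox|| = 11.8543
Total = 13.976


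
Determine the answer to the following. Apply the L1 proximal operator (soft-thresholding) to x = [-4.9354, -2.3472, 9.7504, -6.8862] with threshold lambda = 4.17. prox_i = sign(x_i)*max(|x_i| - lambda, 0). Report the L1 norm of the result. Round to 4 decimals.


Soft-thresholding with lambda = 4.17:
prox(-4.9354) = sign(-4.9354)*max(|-4.9354| - 4.17, 0) = -0.7654
prox(-2.3472) = sign(-2.3472)*max(|-2.3472| - 4.17, 0) = 0.0
prox(9.7504) = sign(9.7504)*max(|9.7504| - 4.17, 0) = 5.5804
prox(-6.8862) = sign(-6.8862)*max(|-6.8862| - 4.17, 0) = -2.7162
prox(x) = [-0.7654, 0.0, 5.5804, -2.7162]
||prox(x)||_1 = 0.7654 + 0.0 + 5.5804 + 2.7162 = 9.062


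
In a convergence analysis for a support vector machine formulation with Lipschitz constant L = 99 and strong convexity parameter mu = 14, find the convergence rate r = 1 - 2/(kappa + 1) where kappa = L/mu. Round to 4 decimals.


Step 1: Compute the condition number.
kappa = L/mu = 99/14 = 7.0714
Step 2: Compute the convergence rate.
r = 1 - 2/(kappa + 1) = 1 - 2*mu/(L + mu) = (L - mu)/(L + mu) = 85/113 = 0.7522


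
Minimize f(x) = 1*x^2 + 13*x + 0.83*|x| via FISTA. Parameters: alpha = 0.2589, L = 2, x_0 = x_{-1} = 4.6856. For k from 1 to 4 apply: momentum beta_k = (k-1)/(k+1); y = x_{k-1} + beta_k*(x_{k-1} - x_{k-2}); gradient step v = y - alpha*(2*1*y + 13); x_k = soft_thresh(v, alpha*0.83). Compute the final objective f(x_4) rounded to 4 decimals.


FISTA on f(x) = 1*x^2 + 13*x + 0.83*|x|
L = 2, alpha = 0.2589
Iteration 1: beta = 0.0, y = 4.6856 + 0.0*(4.6856 - 4.6856) = 4.6856
  grad(y) = 22.3712, v = y - alpha*grad = -1.1063
  prox(v) = soft_thresh(-1.1063, 0.2149) = -0.8914
Iteration 2: beta = 0.3333, y = -0.8914 + 0.3333*(-0.8914 - 4.6856) = -2.7504
  grad(y) = 7.4992, v = y - alpha*grad = -4.692
  prox(v) = soft_thresh(-4.692, 0.2149) = -4.4771
Iteration 3: beta = 0.5, y = -4.4771 + 0.5*(-4.4771 + 0.8914) = -6.2699
  grad(y) = 0.4602, v = y - alpha*grad = -6.389
  prox(v) = soft_thresh(-6.389, 0.2149) = -6.1742
Iteration 4: beta = 0.6, y = -6.1742 + 0.6*(-6.1742 + 4.4771) = -7.1924
  grad(y) = -1.3848, v = y - alpha*grad = -6.8339
  prox(v) = soft_thresh(-6.8339, 0.2149) = -6.619
f(x_4) = 1*(-6.619)^2 + 13*(-6.619) + 0.83*|-6.619| = -36.7421


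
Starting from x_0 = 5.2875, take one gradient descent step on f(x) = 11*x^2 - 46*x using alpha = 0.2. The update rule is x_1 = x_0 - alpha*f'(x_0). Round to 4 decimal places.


We compute the gradient at x_0 and apply the update.
f'(x) = 22*x - 46
f'(5.2875) = 22*5.2875 - 46 = 70.325
x_1 = 5.2875 - 0.2*70.325 = -8.7775


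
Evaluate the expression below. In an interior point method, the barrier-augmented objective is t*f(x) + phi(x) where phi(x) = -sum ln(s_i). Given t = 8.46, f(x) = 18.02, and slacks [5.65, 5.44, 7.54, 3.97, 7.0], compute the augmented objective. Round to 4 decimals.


Step 1: Compute log-barrier.
ln values: [1.7317, 1.6938, 2.0202, 1.3788, 1.9459]
phi = -(1.7317 + 1.6938 + 2.0202 + 1.3788 + 1.9459) = -8.7703
Step 2: Compute augmented objective.
t*f(x) = 8.46*18.02 = 152.4492
Total = 152.4492 - 8.7703 = 143.6789


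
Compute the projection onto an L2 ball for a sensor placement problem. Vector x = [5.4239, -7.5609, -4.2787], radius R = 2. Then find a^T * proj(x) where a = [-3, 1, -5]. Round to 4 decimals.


Step 1: Compute ||x|| (intermediates to 6 decimals).
||x|| = sqrt(5.4239^2 + (-7.5609)^2 + (-4.2787)^2) = 10.241737
Step 2: Project.
Since ||x|| > R, scale = R/||x|| = 2/10.241737 = 0.195279, proj(x) = scale * x
proj(x) = [1.059174, -1.476485, -0.83554]
Step 3: Dot product.
a^T * proj(x) = -3*1.059174 + 1*(-1.476485) - 5*(-0.83554) = -0.4763


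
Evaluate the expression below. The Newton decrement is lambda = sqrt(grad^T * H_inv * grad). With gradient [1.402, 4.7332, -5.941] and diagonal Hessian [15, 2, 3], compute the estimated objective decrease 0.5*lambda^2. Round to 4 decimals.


Step 1: H is diagonal, so H^(-1) * g = [0.0935, 2.3666, -1.9803].
Step 2: g^T H^(-1) g = sum_i g_i^2 / H_ii
  = (1.402)^2/15 + (4.7332)^2/2 + (-5.941)^2/3
  = 0.131 + 11.2016 + 11.7652 = 23.0978
Step 3: Objective decrease = 0.5 * g^T H^(-1) g = 11.5489


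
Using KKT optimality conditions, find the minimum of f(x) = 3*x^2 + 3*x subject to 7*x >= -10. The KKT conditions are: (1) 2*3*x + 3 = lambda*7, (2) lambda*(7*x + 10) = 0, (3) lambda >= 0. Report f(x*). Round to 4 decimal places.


Step 1: Try lambda = 0 (constraint inactive).
Stationarity: 2*3*x + 3 = 0
x* = -3/(2*3) = -0.5
Check constraint: 7*-0.5 = -3.5 >= -10 -- satisfied.
Step 2: Compute optimal value.
f(x*) = 3*(-0.5)^2 + 3*(-0.5) = -0.75


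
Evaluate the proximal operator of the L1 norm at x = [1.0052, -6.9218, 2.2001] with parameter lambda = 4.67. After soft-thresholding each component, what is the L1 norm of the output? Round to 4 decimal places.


Soft-thresholding with lambda = 4.67:
prox(1.0052) = sign(1.0052)*max(|1.0052| - 4.67, 0) = 0.0
prox(-6.9218) = sign(-6.9218)*max(|-6.9218| - 4.67, 0) = -2.2518
prox(2.2001) = sign(2.2001)*max(|2.2001| - 4.67, 0) = 0.0
prox(x) = [0.0, -2.2518, 0.0]
||prox(x)||_1 = 0.0 + 2.2518 + 0.0 = 2.2518


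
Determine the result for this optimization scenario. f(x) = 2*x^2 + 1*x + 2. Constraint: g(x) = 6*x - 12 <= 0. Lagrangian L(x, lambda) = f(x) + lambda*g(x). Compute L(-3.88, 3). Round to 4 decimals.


Step 1: Evaluate f(x).
f(-3.88) = 2*(-3.88)^2 + 1*(-3.88) + 2 = 28.2288
Step 2: Evaluate g(x).
g(-3.88) = 6*-3.88 - 12 = -35.28
Step 3: Compute Lagrangian.
L = 28.2288 + 3*-35.28 = -77.6112


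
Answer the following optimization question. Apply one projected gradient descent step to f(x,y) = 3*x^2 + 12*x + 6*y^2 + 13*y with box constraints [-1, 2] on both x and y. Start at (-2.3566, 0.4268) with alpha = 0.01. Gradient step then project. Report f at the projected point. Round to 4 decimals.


Step 1: Compute gradient at (-2.3566, 0.4268).
grad_x = 2*3*-2.3566 + 12 = -2.1396
grad_y = 2*6*0.4268 + 13 = 18.1216
Step 2: Gradient step.
x_raw = -2.3566 - 0.01*-2.1396 = -2.3352
y_raw = 0.4268 - 0.01*18.1216 = 0.2456
Step 3: Project onto [-1, 2].
x_proj = clip(-2.3352) = -1.0
y_proj = clip(0.2456) = 0.2456
Step 4: Evaluate f.
f(-1.0, 0.2456) = -5.4455


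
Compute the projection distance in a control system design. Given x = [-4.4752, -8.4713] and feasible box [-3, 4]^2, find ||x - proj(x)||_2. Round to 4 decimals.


Project each component onto [-3, 4].
clip(-4.4752) = -3.0, clip(-8.4713) = -3.0
Projection = [-3.0, -3.0]
Squared diffs: [2.1762, 29.9351]
Distance = sqrt(32.1113) = 5.6667


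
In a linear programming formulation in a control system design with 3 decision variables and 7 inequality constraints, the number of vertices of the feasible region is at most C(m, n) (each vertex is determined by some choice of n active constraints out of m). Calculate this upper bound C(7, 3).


Each vertex corresponds to some choice of n active constraints out of m, so the number of vertices is at most C(m, n) = m! / (n!(m-n)!).
m = 7, n = 3
Numerator: 7 * 6 * 5
Denominator: 3! = 6
C(7, 3) = 35


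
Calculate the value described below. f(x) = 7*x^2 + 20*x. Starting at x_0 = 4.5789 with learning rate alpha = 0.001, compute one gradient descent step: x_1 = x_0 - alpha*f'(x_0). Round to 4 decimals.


We compute the gradient at x_0 and apply the update.
f'(x) = 14*x + 20
f'(4.5789) = 14*4.5789 + 20 = 84.1046
x_1 = 4.5789 - 0.001*84.1046 = 4.4948


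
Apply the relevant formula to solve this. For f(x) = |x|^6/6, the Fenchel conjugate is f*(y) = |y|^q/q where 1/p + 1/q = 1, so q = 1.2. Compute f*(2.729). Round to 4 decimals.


The conjugate exponent q satisfies 1/p + 1/q = 1.
p = 6, so q = 6/(6 - 1) = 1.2
|y|^q = 2.729^1.2 = 3.3358
f*(2.729) = 3.3358 / 1.2 = 2.7799


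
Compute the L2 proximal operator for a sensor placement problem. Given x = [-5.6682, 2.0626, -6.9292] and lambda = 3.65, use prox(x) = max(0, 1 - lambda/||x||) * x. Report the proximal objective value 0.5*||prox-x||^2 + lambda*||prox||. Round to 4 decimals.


Step 1: Compute ||x||.
||x|| = 9.1868
Step 2: Compute scaling factor.
scale = max(0, 1 - 3.65/9.1868) = 0.6027
Step 3: prox(x) = [-3.4162, 1.2431, -4.1762]
||prox(x)|| = 5.5368
Step 4: Proximal objective.
0.5*||prox-x||^2 = 6.6613
lambda*||prox|| = 20.2093
Total = 26.8704


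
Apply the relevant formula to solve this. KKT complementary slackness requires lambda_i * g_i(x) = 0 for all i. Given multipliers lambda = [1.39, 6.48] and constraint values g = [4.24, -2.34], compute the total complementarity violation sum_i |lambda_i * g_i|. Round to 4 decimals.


KKT complementary slackness check:
lambda_1 * g_1 = 1.39 * 4.24 = 5.8936
lambda_2 * g_2 = 6.48 * -2.34 = -15.1632
Total violation = 5.8936 + 15.1632 = 21.0568


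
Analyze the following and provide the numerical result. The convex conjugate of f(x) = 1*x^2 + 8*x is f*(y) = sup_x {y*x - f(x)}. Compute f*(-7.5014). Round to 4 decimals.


f*(y) = sup_x {y*x - a*x^2 - b*x} = sup_x {(y-b)*x - a*x^2}
FOC: (y - b) - 2a*x = 0 => x* = (y - b)/(2a)
x* = (-7.5014 - 8)/(2*1) = -7.7507
f*(-7.5014) = (y-b)^2/(4a) = (-7.5014 - 8)^2/(4*1)
= 240.2934/4 = 60.0734


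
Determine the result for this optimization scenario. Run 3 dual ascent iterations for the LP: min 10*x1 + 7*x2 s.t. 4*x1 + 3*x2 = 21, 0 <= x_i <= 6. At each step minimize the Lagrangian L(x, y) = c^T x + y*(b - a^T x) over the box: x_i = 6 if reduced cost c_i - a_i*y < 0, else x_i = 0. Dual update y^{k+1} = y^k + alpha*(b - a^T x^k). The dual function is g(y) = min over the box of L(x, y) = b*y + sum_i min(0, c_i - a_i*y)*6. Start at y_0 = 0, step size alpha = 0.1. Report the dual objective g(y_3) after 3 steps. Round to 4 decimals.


Dual ascent for LP: min 10*x1 + 7*x2, 4*x1 + 3*x2 = 21, 0 <= x_i <= 6
Step 1: y^k = 0.0, reduced costs: (10.0, 7.0)
  x^k = (0.0, 0.0), subgradient = b - a^T x = 21.0
  y^{k+1} = 0.0 + 0.1*21.0 = 2.1
Step 2: y^k = 2.1, reduced costs: (1.6, 0.7)
  x^k = (0.0, 0.0), subgradient = b - a^T x = 21.0
  y^{k+1} = 2.1 + 0.1*21.0 = 4.2
Step 3: y^k = 4.2, reduced costs: (-6.8, -5.6)
  x^k = (6.0, 6.0), subgradient = b - a^T x = -21.0
  y^{k+1} = 4.2 + 0.1*-21.0 = 2.1
Dual objective at y_3 = 2.1: reduced costs (1.6, 0.7), box minimizer x = (0.0, 0.0)
g(y_3) = b*y + (c1 - a1*y)*x1 + (c2 - a2*y)*x2 = 21*2.1 + 1.6*0.0 + 0.7*0.0 = 44.1 + 0.0 + 0.0 = 44.1


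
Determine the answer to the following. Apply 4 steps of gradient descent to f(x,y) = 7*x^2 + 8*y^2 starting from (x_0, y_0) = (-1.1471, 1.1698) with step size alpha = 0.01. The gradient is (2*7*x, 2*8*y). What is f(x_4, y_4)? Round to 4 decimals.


Gradient descent on f(x,y) = 7*x^2 + 8*y^2.
Starting point: (-1.1471, 1.1698), alpha = 0.01
Step 1: grad_x = 2*7*-1.1471 = -16.0594, grad_y = 2*8*1.1698 = 18.7168
  x_1 = -1.1471 - 0.01*-16.0594 = -0.9865
  y_1 = 1.1698 - 0.01*18.7168 = 0.9826
Step 2: grad_x = 2*7*-0.9865 = -13.8111, grad_y = 2*8*0.9826 = 15.7221
  x_2 = -0.9865 - 0.01*-13.8111 = -0.8484
  y_2 = 0.9826 - 0.01*15.7221 = 0.8254
Step 3: grad_x = 2*7*-0.8484 = -11.8775, grad_y = 2*8*0.8254 = 13.2066
  x_3 = -0.8484 - 0.01*-11.8775 = -0.7296
  y_3 = 0.8254 - 0.01*13.2066 = 0.6933
Step 4: grad_x = 2*7*-0.7296 = -10.2147, grad_y = 2*8*0.6933 = 11.0935
  x_4 = -0.7296 - 0.01*-10.2147 = -0.6275
  y_4 = 0.6933 - 0.01*11.0935 = 0.5824
f(-0.6275, 0.5824) = 7*(-0.6275)^2 + 8*0.5824^2 = 5.4697


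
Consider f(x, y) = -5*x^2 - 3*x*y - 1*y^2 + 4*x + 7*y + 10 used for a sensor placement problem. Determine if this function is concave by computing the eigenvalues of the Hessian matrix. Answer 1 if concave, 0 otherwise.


The Hessian of f(x,y) = -5*x^2 - 3*x*y - 1*y^2 + 4*x + 7*y + 10 is:
H = [[-10, -3], [-3, -2]]
Trace = -10 - 2 = -12
Determinant = -10*-2 - (-3)^2 = 11
Discriminant = (-12)^2 - 4*11 = 100.0
Eigenvalues: lambda_1 = -11.0, lambda_2 = -1.0
The function is concave.

1


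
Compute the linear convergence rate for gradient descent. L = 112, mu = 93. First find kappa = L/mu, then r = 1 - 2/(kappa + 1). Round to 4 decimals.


Step 1: Compute the condition number.
kappa = L/mu = 112/93 = 1.2043
Step 2: Compute the convergence rate.
r = 1 - 2/(kappa + 1) = 1 - 2*mu/(L + mu) = (L - mu)/(L + mu) = 19/205 = 0.0927


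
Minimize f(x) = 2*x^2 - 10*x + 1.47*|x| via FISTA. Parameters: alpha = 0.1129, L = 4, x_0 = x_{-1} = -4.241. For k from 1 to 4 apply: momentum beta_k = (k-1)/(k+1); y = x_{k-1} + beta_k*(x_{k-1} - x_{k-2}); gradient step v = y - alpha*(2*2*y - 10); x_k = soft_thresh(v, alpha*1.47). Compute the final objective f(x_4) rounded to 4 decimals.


FISTA on f(x) = 2*x^2 - 10*x + 1.47*|x|
L = 4, alpha = 0.1129
Iteration 1: beta = 0.0, y = -4.241 + 0.0*(-4.241 + 4.241) = -4.241
  grad(y) = -26.964, v = y - alpha*grad = -1.1968
  prox(v) = soft_thresh(-1.1968, 0.166) = -1.0308
Iteration 2: beta = 0.3333, y = -1.0308 + 0.3333*(-1.0308 + 4.241) = 0.0393
  grad(y) = -9.8429, v = y - alpha*grad = 1.1505
  prox(v) = soft_thresh(1.1505, 0.166) = 0.9846
Iteration 3: beta = 0.5, y = 0.9846 + 0.5*(0.9846 + 1.0308) = 1.9923
  grad(y) = -2.031, v = y - alpha*grad = 2.2216
  prox(v) = soft_thresh(2.2216, 0.166) = 2.0556
Iteration 4: beta = 0.6, y = 2.0556 + 0.6*(2.0556 - 0.9846) = 2.6982
  grad(y) = 0.7928, v = y - alpha*grad = 2.6087
  prox(v) = soft_thresh(2.6087, 0.166) = 2.4427
f(x_4) = 2*2.4427^2 - 10*2.4427 + 1.47*|2.4427| = -8.9026


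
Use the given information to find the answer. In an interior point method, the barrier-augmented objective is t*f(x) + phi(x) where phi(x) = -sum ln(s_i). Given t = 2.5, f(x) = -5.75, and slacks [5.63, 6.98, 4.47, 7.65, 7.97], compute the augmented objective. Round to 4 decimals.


Step 1: Compute log-barrier.
ln values: [1.7281, 1.943, 1.4974, 2.0347, 2.0757]
phi = -(1.7281 + 1.943 + 1.4974 + 2.0347 + 2.0757) = -9.2789
Step 2: Compute augmented objective.
t*f(x) = 2.5*-5.75 = -14.375
Total = -14.375 - 9.2789 = -23.6539


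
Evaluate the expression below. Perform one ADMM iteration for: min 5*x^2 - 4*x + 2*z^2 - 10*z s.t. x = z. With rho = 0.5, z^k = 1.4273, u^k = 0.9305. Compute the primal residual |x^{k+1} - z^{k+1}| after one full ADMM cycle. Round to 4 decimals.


ADMM iteration with rho = 0.5, z^k = 1.4273, u^k = 0.9305
Step 1: x-update.
Minimize 5*x^2 - 4*x + (0.5/2)*(x - 1.4273 + 0.9305)^2
FOC: (2*5 + 0.5)*x = 4 + 0.5*(1.4273 - 0.9305)
x^{k+1} = 0.4046
Step 2: z-update.
Minimize 2*z^2 - 10*z + (0.5/2)*(0.4046 - z + 0.9305)^2
FOC: (2*2 + 0.5)*z = 10 + 0.5*(0.4046 + 0.9305)
z^{k+1} = 2.3706
Step 3: u-update.
u^{k+1} = 0.9305 + 0.4046 - 2.3706 = -1.0355
Step 4: Primal residual = |0.4046 - 2.3706| = 1.966


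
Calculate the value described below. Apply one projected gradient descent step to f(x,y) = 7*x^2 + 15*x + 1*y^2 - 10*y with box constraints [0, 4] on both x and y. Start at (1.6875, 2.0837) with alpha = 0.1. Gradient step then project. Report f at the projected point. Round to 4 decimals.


Step 1: Compute gradient at (1.6875, 2.0837).
grad_x = 2*7*1.6875 + 15 = 38.625
grad_y = 2*1*2.0837 - 10 = -5.8326
Step 2: Gradient step.
x_raw = 1.6875 - 0.1*38.625 = -2.175
y_raw = 2.0837 - 0.1*-5.8326 = 2.667
Step 3: Project onto [0, 4].
x_proj = clip(-2.175) = 0.0
y_proj = clip(2.667) = 2.667
Step 4: Evaluate f.
f(0.0, 2.667) = -19.5569


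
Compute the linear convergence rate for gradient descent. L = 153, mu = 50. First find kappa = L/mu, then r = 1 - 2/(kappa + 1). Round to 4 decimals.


Step 1: Compute the condition number.
kappa = L/mu = 153/50 = 3.06
Step 2: Compute the convergence rate.
r = 1 - 2/(kappa + 1) = 1 - 2*mu/(L + mu) = (L - mu)/(L + mu) = 103/203 = 0.5074


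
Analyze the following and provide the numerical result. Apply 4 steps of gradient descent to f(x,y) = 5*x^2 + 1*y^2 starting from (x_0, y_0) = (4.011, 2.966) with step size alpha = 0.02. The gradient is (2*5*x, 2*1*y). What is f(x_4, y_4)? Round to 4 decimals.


Gradient descent on f(x,y) = 5*x^2 + 1*y^2.
Starting point: (4.011, 2.966), alpha = 0.02
Step 1: grad_x = 2*5*4.011 = 40.11, grad_y = 2*1*2.966 = 5.932
  x_1 = 4.011 - 0.02*40.11 = 3.2088
  y_1 = 2.966 - 0.02*5.932 = 2.8474
Step 2: grad_x = 2*5*3.2088 = 32.088, grad_y = 2*1*2.8474 = 5.6947
  x_2 = 3.2088 - 0.02*32.088 = 2.567
  y_2 = 2.8474 - 0.02*5.6947 = 2.7335
Step 3: grad_x = 2*5*2.567 = 25.6704, grad_y = 2*1*2.7335 = 5.4669
  x_3 = 2.567 - 0.02*25.6704 = 2.0536
  y_3 = 2.7335 - 0.02*5.4669 = 2.6241
Step 4: grad_x = 2*5*2.0536 = 20.5363, grad_y = 2*1*2.6241 = 5.2483
  x_4 = 2.0536 - 0.02*20.5363 = 1.6429
  y_4 = 2.6241 - 0.02*5.2483 = 2.5192
f(1.6429, 2.5192) = 5*1.6429^2 + 1*2.5192^2 = 19.8419


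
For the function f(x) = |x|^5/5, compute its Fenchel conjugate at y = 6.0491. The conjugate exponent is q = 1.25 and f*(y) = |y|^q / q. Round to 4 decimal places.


The conjugate exponent q satisfies 1/p + 1/q = 1.
p = 5, so q = 5/(5 - 1) = 1.25
|y|^q = 6.0491^1.25 = 9.4867
f*(6.0491) = 9.4867 / 1.25 = 7.5893


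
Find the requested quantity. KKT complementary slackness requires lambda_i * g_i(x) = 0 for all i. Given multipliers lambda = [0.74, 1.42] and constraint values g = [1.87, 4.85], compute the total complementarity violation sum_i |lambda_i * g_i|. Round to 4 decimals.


KKT complementary slackness check:
lambda_1 * g_1 = 0.74 * 1.87 = 1.3838
lambda_2 * g_2 = 1.42 * 4.85 = 6.887
Total violation = 1.3838 + 6.887 = 8.2708


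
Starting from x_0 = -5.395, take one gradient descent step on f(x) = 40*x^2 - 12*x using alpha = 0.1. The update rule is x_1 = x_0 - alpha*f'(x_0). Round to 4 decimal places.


We compute the gradient at x_0 and apply the update.
f'(x) = 80*x - 12
f'(-5.395) = 80*-5.395 - 12 = -443.6
x_1 = -5.395 - 0.1*-443.6 = 38.965


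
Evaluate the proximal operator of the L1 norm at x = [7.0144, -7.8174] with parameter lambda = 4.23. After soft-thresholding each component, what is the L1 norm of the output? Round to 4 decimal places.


Soft-thresholding with lambda = 4.23:
prox(7.0144) = sign(7.0144)*max(|7.0144| - 4.23, 0) = 2.7844
prox(-7.8174) = sign(-7.8174)*max(|-7.8174| - 4.23, 0) = -3.5874
prox(x) = [2.7844, -3.5874]
||prox(x)||_1 = 2.7844 + 3.5874 = 6.3718


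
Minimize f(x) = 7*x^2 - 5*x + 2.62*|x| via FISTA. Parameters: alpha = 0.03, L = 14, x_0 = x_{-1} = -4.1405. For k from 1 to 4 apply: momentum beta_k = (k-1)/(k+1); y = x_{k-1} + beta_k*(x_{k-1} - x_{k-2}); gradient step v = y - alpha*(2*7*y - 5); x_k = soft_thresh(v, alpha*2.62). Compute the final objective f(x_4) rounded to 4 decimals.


FISTA on f(x) = 7*x^2 - 5*x + 2.62*|x|
L = 14, alpha = 0.03
Iteration 1: beta = 0.0, y = -4.1405 + 0.0*(-4.1405 + 4.1405) = -4.1405
  grad(y) = -62.967, v = y - alpha*grad = -2.2515
  prox(v) = soft_thresh(-2.2515, 0.0786) = -2.1729
Iteration 2: beta = 0.3333, y = -2.1729 + 0.3333*(-2.1729 + 4.1405) = -1.517
  grad(y) = -26.2383, v = y - alpha*grad = -0.7299
  prox(v) = soft_thresh(-0.7299, 0.0786) = -0.6513
Iteration 3: beta = 0.5, y = -0.6513 + 0.5*(-0.6513 + 2.1729) = 0.1095
  grad(y) = -3.4665, v = y - alpha*grad = 0.2135
  prox(v) = soft_thresh(0.2135, 0.0786) = 0.1349
Iteration 4: beta = 0.6, y = 0.1349 + 0.6*(0.1349 + 0.6513) = 0.6067
  grad(y) = 3.4932, v = y - alpha*grad = 0.5019
  prox(v) = soft_thresh(0.5019, 0.0786) = 0.4233
f(x_4) = 7*0.4233^2 - 5*0.4233 + 2.62*|0.4233| = 0.2467


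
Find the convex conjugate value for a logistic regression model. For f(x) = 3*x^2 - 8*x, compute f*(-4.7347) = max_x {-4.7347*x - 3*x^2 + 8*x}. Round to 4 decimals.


f*(y) = sup_x {y*x - a*x^2 - b*x} = sup_x {(y-b)*x - a*x^2}
FOC: (y - b) - 2a*x = 0 => x* = (y - b)/(2a)
x* = (-4.7347 + 8)/(2*3) = 0.5442
f*(-4.7347) = (y-b)^2/(4a) = (-4.7347 + 8)^2/(4*3)
= 10.6622/12 = 0.8885


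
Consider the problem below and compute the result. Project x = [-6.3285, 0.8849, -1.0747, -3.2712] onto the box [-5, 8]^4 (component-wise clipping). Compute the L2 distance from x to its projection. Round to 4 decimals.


Project each component onto [-5, 8].
clip(-6.3285) = -5.0, clip(0.8849) = 0.8849, clip(-1.0747) = -1.0747, clip(-3.2712) = -3.2712
Projection = [-5.0, 0.8849, -1.0747, -3.2712]
Squared diffs: [1.7649, 0.0, 0.0, 0.0]
Distance = sqrt(1.7649) = 1.3285


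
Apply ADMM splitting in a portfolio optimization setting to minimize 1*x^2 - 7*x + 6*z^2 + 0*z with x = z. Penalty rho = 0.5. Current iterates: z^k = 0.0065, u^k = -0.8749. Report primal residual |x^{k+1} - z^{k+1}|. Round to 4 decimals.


ADMM iteration with rho = 0.5, z^k = 0.0065, u^k = -0.8749
Step 1: x-update.
Minimize 1*x^2 - 7*x + (0.5/2)*(x - 0.0065 - 0.8749)^2
FOC: (2*1 + 0.5)*x = 7 + 0.5*(0.0065 + 0.8749)
x^{k+1} = 2.9763
Step 2: z-update.
Minimize 6*z^2 + 0*z + (0.5/2)*(2.9763 - z - 0.8749)^2
FOC: (2*6 + 0.5)*z = 0 + 0.5*(2.9763 - 0.8749)
z^{k+1} = 0.0841
Step 3: u-update.
u^{k+1} = -0.8749 + 2.9763 - 0.0841 = 2.0173
Step 4: Primal residual = |2.9763 - 0.0841| = 2.8922


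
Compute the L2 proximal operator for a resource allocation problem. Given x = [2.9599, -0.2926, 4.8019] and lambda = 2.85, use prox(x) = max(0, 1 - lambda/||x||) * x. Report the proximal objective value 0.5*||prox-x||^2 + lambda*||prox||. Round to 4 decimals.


Step 1: Compute ||x||.
||x|| = 5.6484
Step 2: Compute scaling factor.
scale = max(0, 1 - 2.85/5.6484) = 0.4954
Step 3: prox(x) = [1.4664, -0.145, 2.379]
||prox(x)|| = 2.7984
Step 4: Proximal objective.
0.5*||prox-x||^2 = 4.0613
lambda*||prox|| = 7.9754
Total = 12.0368


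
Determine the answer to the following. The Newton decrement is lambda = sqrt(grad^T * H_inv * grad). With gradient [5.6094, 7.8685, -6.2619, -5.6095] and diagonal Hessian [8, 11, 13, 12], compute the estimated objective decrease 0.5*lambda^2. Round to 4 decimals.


Step 1: H is diagonal, so H^(-1) * g = [0.7012, 0.7153, -0.4817, -0.4675].
Step 2: g^T H^(-1) g = sum_i g_i^2 / H_ii
  = (5.6094)^2/8 + (7.8685)^2/11 + (-6.2619)^2/13 + (-5.6095)^2/12
  = 3.9332 + 5.6285 + 3.0163 + 2.6222 = 15.2001
Step 3: Objective decrease = 0.5 * g^T H^(-1) g = 7.6001


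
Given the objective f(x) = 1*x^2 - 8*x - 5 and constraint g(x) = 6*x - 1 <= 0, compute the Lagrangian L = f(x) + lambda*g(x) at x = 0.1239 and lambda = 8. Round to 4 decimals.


Step 1: Evaluate f(x).
f(0.1239) = 1*0.1239^2 - 8*0.1239 - 5 = -5.9758
Step 2: Evaluate g(x).
g(0.1239) = 6*0.1239 - 1 = -0.2566
Step 3: Compute Lagrangian.
L = -5.9758 + 8*-0.2566 = -8.0286


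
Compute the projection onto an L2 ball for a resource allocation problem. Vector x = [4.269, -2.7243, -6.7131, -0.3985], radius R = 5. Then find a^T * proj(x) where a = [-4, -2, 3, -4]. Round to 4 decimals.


Step 1: Compute ||x|| (intermediates to 6 decimals).
||x|| = sqrt(4.269^2 + (-2.7243)^2 + (-6.7131)^2 + (-0.3985)^2) = 8.418473
Step 2: Project.
Since ||x|| > R, scale = R/||x|| = 5/8.418473 = 0.593932, proj(x) = scale * x
proj(x) = [2.535496, -1.618049, -3.987125, -0.236682]
Step 3: Dot product.
a^T * proj(x) = -4*2.535496 - 2*(-1.618049) + 3*(-3.987125) - 4*(-0.236682) = -17.9205


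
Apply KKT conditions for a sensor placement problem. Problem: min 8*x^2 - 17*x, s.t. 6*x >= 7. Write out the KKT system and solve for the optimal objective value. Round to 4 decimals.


Step 1: Try lambda = 0 (constraint inactive).
x_unc = 17/(2*8) = 1.0625
Check: 6*1.0625 = 6.375 < 7 -- violated!
Step 2: Constraint must be active: 6*x = 7
x* = 7/6 = 1.1667 (rounded; the exact value 7/6 is used below)
lambda = (2*8*(7/6) - 17)/6 = 0.2778
Step 3: Compute optimal value.
f(x*) = 8*(7/6)^2 - 17*(7/6) = -8.9444


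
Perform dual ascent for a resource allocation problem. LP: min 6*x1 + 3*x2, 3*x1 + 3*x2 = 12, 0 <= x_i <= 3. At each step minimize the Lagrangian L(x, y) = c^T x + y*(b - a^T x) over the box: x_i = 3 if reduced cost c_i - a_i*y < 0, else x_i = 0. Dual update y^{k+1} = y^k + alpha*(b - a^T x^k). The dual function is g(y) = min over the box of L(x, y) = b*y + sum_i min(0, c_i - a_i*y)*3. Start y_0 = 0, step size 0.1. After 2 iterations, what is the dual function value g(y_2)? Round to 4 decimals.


Dual ascent for LP: min 6*x1 + 3*x2, 3*x1 + 3*x2 = 12, 0 <= x_i <= 3
Step 1: y^k = 0.0, reduced costs: (6.0, 3.0)
  x^k = (0.0, 0.0), subgradient = b - a^T x = 12.0
  y^{k+1} = 0.0 + 0.1*12.0 = 1.2
Step 2: y^k = 1.2, reduced costs: (2.4, -0.6)
  x^k = (0.0, 3.0), subgradient = b - a^T x = 3.0
  y^{k+1} = 1.2 + 0.1*3.0 = 1.5
Dual objective at y_2 = 1.5: reduced costs (1.5, -1.5), box minimizer x = (0.0, 3.0)
g(y_2) = b*y + (c1 - a1*y)*x1 + (c2 - a2*y)*x2 = 12*1.5 + 1.5*0.0 + (-1.5)*3.0 = 18.0 + 0.0 - 4.5 = 13.5


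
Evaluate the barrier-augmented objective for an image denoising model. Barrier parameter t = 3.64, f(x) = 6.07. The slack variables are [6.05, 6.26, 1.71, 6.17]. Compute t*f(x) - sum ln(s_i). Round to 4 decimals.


Step 1: Compute log-barrier.
ln values: [1.8001, 1.8342, 0.5365, 1.8197]
phi = -(1.8001 + 1.8342 + 0.5365 + 1.8197) = -5.9904
Step 2: Compute augmented objective.
t*f(x) = 3.64*6.07 = 22.0948
Total = 22.0948 - 5.9904 = 16.1044


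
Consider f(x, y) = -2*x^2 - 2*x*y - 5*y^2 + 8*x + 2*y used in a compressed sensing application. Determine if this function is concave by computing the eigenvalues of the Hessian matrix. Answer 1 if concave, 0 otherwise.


The Hessian of f(x,y) = -2*x^2 - 2*x*y - 5*y^2 + 8*x + 2*y is:
H = [[-4, -2], [-2, -10]]
Trace = -4 - 10 = -14
Determinant = -4*-10 - (-2)^2 = 36
Discriminant = (-14)^2 - 4*36 = 52.0
Eigenvalues: lambda_1 = -10.6056, lambda_2 = -3.3944
The function is concave.

1


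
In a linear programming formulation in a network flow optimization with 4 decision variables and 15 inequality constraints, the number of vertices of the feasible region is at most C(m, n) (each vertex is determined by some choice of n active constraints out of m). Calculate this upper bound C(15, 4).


Each vertex corresponds to some choice of n active constraints out of m, so the number of vertices is at most C(m, n) = m! / (n!(m-n)!).
m = 15, n = 4
Numerator: 15 * 14 * 13 * 12
Denominator: 4! = 24
C(15, 4) = 1365


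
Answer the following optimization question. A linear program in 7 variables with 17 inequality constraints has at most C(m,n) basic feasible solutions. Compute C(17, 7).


Each vertex corresponds to some choice of n active constraints out of m, so the number of vertices is at most C(m, n) = m! / (n!(m-n)!).
m = 17, n = 7
Numerator: 17 * 16 * 15 * 14 * 13 * 12 * 11
Denominator: 7! = 5040
C(17, 7) = 19448


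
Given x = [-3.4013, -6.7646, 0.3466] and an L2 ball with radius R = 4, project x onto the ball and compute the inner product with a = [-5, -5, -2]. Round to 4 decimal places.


Step 1: Compute ||x|| (intermediates to 6 decimals).
||x|| = sqrt((-3.4013)^2 + (-6.7646)^2 + 0.3466^2) = 7.579498
Step 2: Project.
Since ||x|| > R, scale = R/||x|| = 4/7.579498 = 0.527739, proj(x) = scale * x
proj(x) = [-1.794999, -3.569943, 0.182914]
Step 3: Dot product.
a^T * proj(x) = -5*(-1.794999) - 5*(-3.569943) - 2*0.182914 = 26.4589


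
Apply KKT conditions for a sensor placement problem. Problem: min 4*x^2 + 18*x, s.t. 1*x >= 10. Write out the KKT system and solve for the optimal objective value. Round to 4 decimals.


Step 1: Try lambda = 0 (constraint inactive).
x_unc = -18/(2*4) = -2.25
Check: 1*-2.25 = -2.25 < 10 -- violated!
Step 2: Constraint must be active: 1*x = 10
x* = 10/1 = 10.0
lambda = (2*4*10.0 + 18)/1 = 98.0
Step 3: Compute optimal value.
f(x*) = 4*10.0^2 + 18*10.0 = 580.0


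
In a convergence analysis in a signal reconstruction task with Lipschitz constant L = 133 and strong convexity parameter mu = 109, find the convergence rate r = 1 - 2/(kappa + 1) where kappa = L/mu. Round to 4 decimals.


Step 1: Compute the condition number.
kappa = L/mu = 133/109 = 1.2202
Step 2: Compute the convergence rate.
r = 1 - 2/(kappa + 1) = 1 - 2*mu/(L + mu) = (L - mu)/(L + mu) = 24/242 = 0.0992


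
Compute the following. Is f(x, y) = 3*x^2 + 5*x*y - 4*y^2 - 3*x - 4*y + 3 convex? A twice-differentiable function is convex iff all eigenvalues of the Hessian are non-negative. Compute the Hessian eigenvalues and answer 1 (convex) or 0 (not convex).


The Hessian of f(x,y) = 3*x^2 + 5*x*y - 4*y^2 - 3*x - 4*y + 3 is:
H = [[6, 5], [5, -8]]
Trace = 6 - 8 = -2
Determinant = 6*-8 - (5)^2 = -73
Discriminant = (-2)^2 - 4*-73 = 296.0
Eigenvalues: lambda_1 = -9.6023, lambda_2 = 7.6023
The function is not convex.

0


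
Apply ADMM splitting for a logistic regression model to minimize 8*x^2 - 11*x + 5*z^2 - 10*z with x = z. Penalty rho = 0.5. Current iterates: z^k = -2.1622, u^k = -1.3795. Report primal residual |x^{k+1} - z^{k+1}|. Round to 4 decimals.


ADMM iteration with rho = 0.5, z^k = -2.1622, u^k = -1.3795
Step 1: x-update.
Minimize 8*x^2 - 11*x + (0.5/2)*(x + 2.1622 - 1.3795)^2
FOC: (2*8 + 0.5)*x = 11 + 0.5*(-2.1622 + 1.3795)
x^{k+1} = 0.6429
Step 2: z-update.
Minimize 5*z^2 - 10*z + (0.5/2)*(0.6429 - z - 1.3795)^2
FOC: (2*5 + 0.5)*z = 10 + 0.5*(0.6429 - 1.3795)
z^{k+1} = 0.9173
Step 3: u-update.
u^{k+1} = -1.3795 + 0.6429 - 0.9173 = -1.6539
Step 4: Primal residual = |0.6429 - 0.9173| = 0.2744


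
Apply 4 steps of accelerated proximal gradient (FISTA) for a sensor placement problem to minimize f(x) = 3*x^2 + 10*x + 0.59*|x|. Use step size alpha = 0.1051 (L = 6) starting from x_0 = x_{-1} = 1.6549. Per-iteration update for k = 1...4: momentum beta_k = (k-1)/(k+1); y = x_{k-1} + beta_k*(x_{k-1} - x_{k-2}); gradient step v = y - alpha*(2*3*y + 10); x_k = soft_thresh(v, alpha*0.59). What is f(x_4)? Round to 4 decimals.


FISTA on f(x) = 3*x^2 + 10*x + 0.59*|x|
L = 6, alpha = 0.1051
Iteration 1: beta = 0.0, y = 1.6549 + 0.0*(1.6549 - 1.6549) = 1.6549
  grad(y) = 19.9294, v = y - alpha*grad = -0.4397
  prox(v) = soft_thresh(-0.4397, 0.062) = -0.3777
Iteration 2: beta = 0.3333, y = -0.3777 + 0.3333*(-0.3777 - 1.6549) = -1.0552
  grad(y) = 3.6688, v = y - alpha*grad = -1.4408
  prox(v) = soft_thresh(-1.4408, 0.062) = -1.3788
Iteration 3: beta = 0.5, y = -1.3788 + 0.5*(-1.3788 + 0.3777) = -1.8793
  grad(y) = -1.276, v = y - alpha*grad = -1.7452
  prox(v) = soft_thresh(-1.7452, 0.062) = -1.6832
Iteration 4: beta = 0.6, y = -1.6832 + 0.6*(-1.6832 + 1.3788) = -1.8659
  grad(y) = -1.1953, v = y - alpha*grad = -1.7403
  prox(v) = soft_thresh(-1.7403, 0.062) = -1.6782
f(x_4) = 3*(-1.6782)^2 + 10*(-1.6782) + 0.59*|-1.6782| = -7.3428
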